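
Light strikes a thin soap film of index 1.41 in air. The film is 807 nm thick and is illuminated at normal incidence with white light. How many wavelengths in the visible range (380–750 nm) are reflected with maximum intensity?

At the upper boundary (n = 1.0 to n = 1.41) the reflected ray undergoes a half-wave phase shift.
At the lower boundary (n = 1.41 to n = 1.0) the reflected ray undergoes no phase shift.
Exactly one π shift → a net half-wave offset.
So the condition for constructive reflection is 2 n t = (m + ½) λ.
λ = 2 n t / (m + ½) = 2276 / (m + ½) nm.
m=2: 910 nm (IR); m=3: 650 nm (visible); m=4: 506 nm (visible); m=5: 414 nm (visible); m=6: 350 nm (UV).

3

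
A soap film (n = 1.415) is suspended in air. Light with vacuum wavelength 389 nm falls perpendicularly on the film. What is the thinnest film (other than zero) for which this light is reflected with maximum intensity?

Top surface (1.0 → 1.415): reflection off a higher-index medium gives a half-wave phase shift.
At the lower boundary (n = 1.415 to n = 1.0) the reflected ray undergoes no phase shift.
The two reflections differ by half a wavelength.
With one net inversion, constructive interference in reflection requires 2 n t = (m + ½) λ.
Minimum at m = 0: t = λ / (4 n) = 389 / (4 × 1.415) = 68.7 nm.

68.7 nm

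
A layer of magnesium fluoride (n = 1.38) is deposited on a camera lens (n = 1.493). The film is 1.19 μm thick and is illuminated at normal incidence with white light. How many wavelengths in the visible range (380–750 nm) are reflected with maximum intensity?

Ray reflecting at the top interface goes from n = 1.0 toward n = 1.38: a half-wave phase shift.
Ray reflecting at the bottom interface goes from n = 1.38 toward n = 1.493: a half-wave phase shift.
The two reflections carry the same phase change, so no net offset.
For bright reflection here: 2 n t = m λ.
λ = 2 n t / m = 3284 / m nm.
m=4: 821 nm (IR); m=5: 657 nm (visible); m=6: 547 nm (visible); m=7: 469 nm (visible); m=8: 411 nm (visible); m=9: 365 nm (UV).

4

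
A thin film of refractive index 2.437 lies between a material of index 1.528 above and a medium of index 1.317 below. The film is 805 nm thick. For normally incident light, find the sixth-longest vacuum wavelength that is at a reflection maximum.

713 nm

Top surface (1.528 → 2.437): reflection off a higher-index medium gives a half-wave phase shift.
Bottom surface (2.437 → 1.317): reflection off a lower-index medium gives no phase shift.
Exactly one π shift → a net half-wave offset.
For bright reflection here: 2 n t = (m + ½) λ.
λ = 2 n t / (m + ½). The sixth-longest wavelength is m = 5: λ = 2 × 2.437 × 805 / 5.50 = 713 nm.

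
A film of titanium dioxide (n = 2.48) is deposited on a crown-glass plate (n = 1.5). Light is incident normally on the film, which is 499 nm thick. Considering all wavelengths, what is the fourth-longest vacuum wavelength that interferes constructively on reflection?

707 nm

Ray reflecting at the top interface goes from n = 1.0 toward n = 2.48: a half-wave phase shift.
Ray reflecting at the bottom interface goes from n = 2.48 toward n = 1.5: no phase shift.
The two reflections differ by half a wavelength.
So the condition for constructive reflection is 2 n t = (m + ½) λ.
λ = 2 n t / (m + ½). The fourth-longest wavelength is m = 3: λ = 2 × 2.48 × 499 / 3.50 = 707 nm.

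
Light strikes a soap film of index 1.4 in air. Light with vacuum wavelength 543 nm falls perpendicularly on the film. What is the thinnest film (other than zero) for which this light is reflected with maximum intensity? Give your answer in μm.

Ray reflecting at the top interface goes from n = 1.0 toward n = 1.4: a half-wave phase shift.
Ray reflecting at the bottom interface goes from n = 1.4 toward n = 1.0: no phase shift.
Net: one phase inversion between the two reflected rays.
So the condition for constructive reflection is 2 n t = (m + ½) λ.
Minimum at m = 0: t = λ / (4 n) = 543 / (4 × 1.4) = 97.0 nm.

0.0970 μm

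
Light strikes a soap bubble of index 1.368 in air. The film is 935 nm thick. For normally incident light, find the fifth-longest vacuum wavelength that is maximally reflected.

Ray reflecting at the top interface goes from n = 1.0 toward n = 1.368: a half-wave phase shift.
Ray reflecting at the bottom interface goes from n = 1.368 toward n = 1.0: no phase shift.
Net: one phase inversion between the two reflected rays.
So the condition for constructive reflection is 2 n t = (m + ½) λ.
λ = 2 n t / (m + ½). The fifth-longest wavelength is m = 4: λ = 2 × 1.368 × 935 / 4.50 = 568 nm.

568 nm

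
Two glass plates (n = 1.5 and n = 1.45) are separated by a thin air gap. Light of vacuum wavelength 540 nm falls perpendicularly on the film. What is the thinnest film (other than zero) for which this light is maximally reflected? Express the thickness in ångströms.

At the upper boundary (n = 1.5 to n = 1.0) the reflected ray undergoes no phase shift.
Ray reflecting at the bottom interface goes from n = 1.0 toward n = 1.45: a half-wave phase shift.
The two reflections differ by half a wavelength.
For strong reflection here: 2 n t = (m + ½) λ.
Minimum at m = 0: t = λ / (4 n) = 540 / (4 × 1.0) = 135 nm.

1350 Å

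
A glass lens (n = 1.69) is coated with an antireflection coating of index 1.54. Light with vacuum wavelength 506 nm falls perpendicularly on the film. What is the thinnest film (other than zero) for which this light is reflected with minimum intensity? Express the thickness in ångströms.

At the upper boundary (n = 1.0 to n = 1.54) the reflected ray undergoes a half-wave phase shift.
Bottom surface (1.54 → 1.69): reflection off a higher-index medium gives a half-wave phase shift.
Zero or two π shifts → no net half-wave offset.
With no net inversion, destructive interference in reflection requires 2 n t = (m + ½) λ.
Minimum at m = 0: t = λ / (4 n) = 506 / (4 × 1.54) = 82.1 nm.

821 Å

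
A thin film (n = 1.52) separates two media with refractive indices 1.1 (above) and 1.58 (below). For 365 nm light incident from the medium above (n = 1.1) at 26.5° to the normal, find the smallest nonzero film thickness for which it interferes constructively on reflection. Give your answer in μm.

At the upper boundary (n = 1.1 to n = 1.52) the reflected ray undergoes a half-wave phase shift.
Bottom surface (1.52 → 1.58): reflection off a higher-index medium gives a half-wave phase shift.
Zero or two π shifts → no net half-wave offset.
So the condition for constructive reflection is 2 n t cos θ_r = m λ.
Snell's law: 1.1 sin 26.5° = 1.52 sin θ_r → sin θ_r = 0.323, cos θ_r = 0.946.
Minimum nonzero at m = 1: t = λ / (2 n cos θ_r) = 365 / (2 × 1.52 × 0.946) = 127 nm.

0.127 μm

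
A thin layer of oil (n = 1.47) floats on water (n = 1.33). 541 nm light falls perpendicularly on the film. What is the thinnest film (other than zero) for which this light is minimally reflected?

184 nm

Top surface (1.0 → 1.47): reflection off a higher-index medium gives a half-wave phase shift.
Bottom surface (1.47 → 1.33): reflection off a lower-index medium gives no phase shift.
Exactly one π shift → a net half-wave offset.
For dark reflection here: 2 n t = m λ.
Minimum nonzero at m = 1: t = λ / (2 n) = 541 / (2 × 1.47) = 184 nm.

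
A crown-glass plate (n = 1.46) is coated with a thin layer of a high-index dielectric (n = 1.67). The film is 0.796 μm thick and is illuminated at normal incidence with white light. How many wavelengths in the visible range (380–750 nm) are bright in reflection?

Ray reflecting at the top interface goes from n = 1.0 toward n = 1.67: a half-wave phase shift.
At the lower boundary (n = 1.67 to n = 1.46) the reflected ray undergoes no phase shift.
Exactly one π shift → a net half-wave offset.
For bright reflection here: 2 n t = (m + ½) λ.
λ = 2 n t / (m + ½) = 2659 / (m + ½) nm.
m=3: 760 nm (IR); m=4: 591 nm (visible); m=5: 483 nm (visible); m=6: 409 nm (visible); m=7: 354 nm (UV).

3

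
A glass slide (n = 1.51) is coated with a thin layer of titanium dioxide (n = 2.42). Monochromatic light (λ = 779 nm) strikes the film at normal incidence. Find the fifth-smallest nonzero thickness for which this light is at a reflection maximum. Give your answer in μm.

At the upper boundary (n = 1.0 to n = 2.42) the reflected ray undergoes a half-wave phase shift.
At the lower boundary (n = 2.42 to n = 1.51) the reflected ray undergoes no phase shift.
The two reflections differ by half a wavelength.
So the condition for constructive reflection is 2 n t = (m + ½) λ.
The fifth-smallest nonzero thickness corresponds to m = 4: t = (m + ½) λ / (2 n) = 4.50 × 779 / (2 × 2.42) = 724 nm.

0.724 μm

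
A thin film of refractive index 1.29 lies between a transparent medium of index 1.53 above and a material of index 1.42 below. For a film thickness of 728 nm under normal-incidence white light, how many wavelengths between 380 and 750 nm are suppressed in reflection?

Ray reflecting at the top interface goes from n = 1.53 toward n = 1.29: no phase shift.
Bottom surface (1.29 → 1.42): reflection off a higher-index medium gives a half-wave phase shift.
The two reflections differ by half a wavelength.
So the condition for destructive reflection is 2 n t = m λ.
λ = 2 n t / m = 1878 / m nm.
m=2: 939 nm (IR); m=3: 626 nm (visible); m=4: 470 nm (visible); m=5: 376 nm (UV).

2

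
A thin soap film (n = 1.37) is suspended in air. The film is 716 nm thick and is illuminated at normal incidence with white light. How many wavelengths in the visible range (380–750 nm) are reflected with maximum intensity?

Top surface (1.0 → 1.37): reflection off a higher-index medium gives a half-wave phase shift.
Ray reflecting at the bottom interface goes from n = 1.37 toward n = 1.0: no phase shift.
Net: one phase inversion between the two reflected rays.
For maximum reflection here: 2 n t = (m + ½) λ.
λ = 2 n t / (m + ½) = 1962 / (m + ½) nm.
m=2: 785 nm (IR); m=3: 561 nm (visible); m=4: 436 nm (visible); m=5: 357 nm (UV).

2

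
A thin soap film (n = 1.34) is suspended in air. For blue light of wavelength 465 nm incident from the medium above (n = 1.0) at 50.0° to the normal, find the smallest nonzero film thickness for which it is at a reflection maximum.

Top surface (1.0 → 1.34): reflection off a higher-index medium gives a half-wave phase shift.
Ray reflecting at the bottom interface goes from n = 1.34 toward n = 1.0: no phase shift.
The two reflections differ by half a wavelength.
For bright reflection here: 2 n t cos θ_r = (m + ½) λ.
Snell's law: 1.0 sin 50.0° = 1.34 sin θ_r → sin θ_r = 0.572, cos θ_r = 0.820.
Minimum at m = 0: t = λ / (4 n cos θ_r) = 465 / (4 × 1.34 × 0.820) = 106 nm.

106 nm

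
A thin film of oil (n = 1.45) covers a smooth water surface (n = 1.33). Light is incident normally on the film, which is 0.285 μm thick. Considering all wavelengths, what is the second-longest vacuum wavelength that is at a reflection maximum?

551 nm

Ray reflecting at the top interface goes from n = 1.0 toward n = 1.45: a half-wave phase shift.
Ray reflecting at the bottom interface goes from n = 1.45 toward n = 1.33: no phase shift.
Exactly one π shift → a net half-wave offset.
For maximum reflection here: 2 n t = (m + ½) λ.
λ = 2 n t / (m + ½). The second-longest wavelength is m = 1: λ = 2 × 1.45 × 285 / 1.50 = 551 nm.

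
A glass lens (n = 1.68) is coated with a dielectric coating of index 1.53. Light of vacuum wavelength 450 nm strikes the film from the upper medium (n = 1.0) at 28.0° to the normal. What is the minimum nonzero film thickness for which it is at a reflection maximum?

155 nm

Ray reflecting at the top interface goes from n = 1.0 toward n = 1.53: a half-wave phase shift.
Ray reflecting at the bottom interface goes from n = 1.53 toward n = 1.68: a half-wave phase shift.
Zero or two π shifts → no net half-wave offset.
With no net inversion, constructive interference in reflection requires 2 n t cos θ_r = m λ.
Snell's law: 1.0 sin 28.0° = 1.53 sin θ_r → sin θ_r = 0.307, cos θ_r = 0.952.
Minimum nonzero at m = 1: t = λ / (2 n cos θ_r) = 450 / (2 × 1.53 × 0.952) = 155 nm.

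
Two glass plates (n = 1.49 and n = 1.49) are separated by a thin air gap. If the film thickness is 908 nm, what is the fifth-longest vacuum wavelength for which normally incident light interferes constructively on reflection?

404 nm

Top surface (1.49 → 1.0): reflection off a lower-index medium gives no phase shift.
Ray reflecting at the bottom interface goes from n = 1.0 toward n = 1.49: a half-wave phase shift.
The two reflections differ by half a wavelength.
For strong reflection here: 2 n t = (m + ½) λ.
λ = 2 n t / (m + ½). The fifth-longest wavelength is m = 4: λ = 2 × 1.0 × 908 / 4.50 = 404 nm.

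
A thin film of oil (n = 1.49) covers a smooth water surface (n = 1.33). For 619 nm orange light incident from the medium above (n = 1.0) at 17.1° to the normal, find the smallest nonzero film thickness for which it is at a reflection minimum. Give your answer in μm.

Top surface (1.0 → 1.49): reflection off a higher-index medium gives a half-wave phase shift.
Ray reflecting at the bottom interface goes from n = 1.49 toward n = 1.33: no phase shift.
The two reflections differ by half a wavelength.
With one net inversion, destructive interference in reflection requires 2 n t cos θ_r = m λ.
Snell's law: 1.0 sin 17.1° = 1.49 sin θ_r → sin θ_r = 0.197, cos θ_r = 0.980.
Minimum nonzero at m = 1: t = λ / (2 n cos θ_r) = 619 / (2 × 1.49 × 0.980) = 212 nm.

0.212 μm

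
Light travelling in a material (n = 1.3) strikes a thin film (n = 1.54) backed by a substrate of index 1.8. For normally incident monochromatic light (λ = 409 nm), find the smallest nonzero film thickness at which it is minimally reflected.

66.4 nm

At the upper boundary (n = 1.3 to n = 1.54) the reflected ray undergoes a half-wave phase shift.
Bottom surface (1.54 → 1.8): reflection off a higher-index medium gives a half-wave phase shift.
Zero or two π shifts → no net half-wave offset.
So the condition for destructive reflection is 2 n t = (m + ½) λ.
Minimum at m = 0: t = λ / (4 n) = 409 / (4 × 1.54) = 66.4 nm.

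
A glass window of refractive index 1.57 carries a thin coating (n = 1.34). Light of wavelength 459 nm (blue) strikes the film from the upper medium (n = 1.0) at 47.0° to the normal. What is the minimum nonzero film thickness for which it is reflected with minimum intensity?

102 nm

At the upper boundary (n = 1.0 to n = 1.34) the reflected ray undergoes a half-wave phase shift.
At the lower boundary (n = 1.34 to n = 1.57) the reflected ray undergoes a half-wave phase shift.
Net: no relative phase inversion (both shifts match).
For minimum reflection here: 2 n t cos θ_r = (m + ½) λ.
Snell's law: 1.0 sin 47.0° = 1.34 sin θ_r → sin θ_r = 0.546, cos θ_r = 0.838.
Minimum at m = 0: t = λ / (4 n cos θ_r) = 459 / (4 × 1.34 × 0.838) = 102 nm.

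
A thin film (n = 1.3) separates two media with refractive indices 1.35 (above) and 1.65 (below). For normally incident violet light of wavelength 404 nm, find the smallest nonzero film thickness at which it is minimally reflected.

155 nm

Ray reflecting at the top interface goes from n = 1.35 toward n = 1.3: no phase shift.
At the lower boundary (n = 1.3 to n = 1.65) the reflected ray undergoes a half-wave phase shift.
The two reflections differ by half a wavelength.
For dark reflection here: 2 n t = m λ.
Minimum nonzero at m = 1: t = λ / (2 n) = 404 / (2 × 1.3) = 155 nm.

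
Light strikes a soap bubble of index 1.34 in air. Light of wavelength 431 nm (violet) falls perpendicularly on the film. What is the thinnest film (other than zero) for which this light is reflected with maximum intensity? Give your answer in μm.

0.0804 μm

At the upper boundary (n = 1.0 to n = 1.34) the reflected ray undergoes a half-wave phase shift.
Ray reflecting at the bottom interface goes from n = 1.34 toward n = 1.0: no phase shift.
Exactly one π shift → a net half-wave offset.
So the condition for constructive reflection is 2 n t = (m + ½) λ.
Minimum at m = 0: t = λ / (4 n) = 431 / (4 × 1.34) = 80.4 nm.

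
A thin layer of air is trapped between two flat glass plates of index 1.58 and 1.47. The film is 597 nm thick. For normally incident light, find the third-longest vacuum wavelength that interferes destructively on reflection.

Top surface (1.58 → 1.0): reflection off a lower-index medium gives no phase shift.
Bottom surface (1.0 → 1.47): reflection off a higher-index medium gives a half-wave phase shift.
Exactly one π shift → a net half-wave offset.
So the condition for destructive reflection is 2 n t = m λ.
λ = 2 n t / m. The third-longest wavelength is m = 3: λ = 2 × 1.0 × 597 / 3.00 = 398 nm.

398 nm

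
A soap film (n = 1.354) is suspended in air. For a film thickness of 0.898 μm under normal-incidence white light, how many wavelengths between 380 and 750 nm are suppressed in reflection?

Ray reflecting at the top interface goes from n = 1.0 toward n = 1.354: a half-wave phase shift.
At the lower boundary (n = 1.354 to n = 1.0) the reflected ray undergoes no phase shift.
Net: one phase inversion between the two reflected rays.
With one net inversion, destructive interference in reflection requires 2 n t = m λ.
λ = 2 n t / m = 2432 / m nm.
m=3: 811 nm (IR); m=4: 608 nm (visible); m=5: 486 nm (visible); m=6: 405 nm (visible); m=7: 347 nm (UV).

3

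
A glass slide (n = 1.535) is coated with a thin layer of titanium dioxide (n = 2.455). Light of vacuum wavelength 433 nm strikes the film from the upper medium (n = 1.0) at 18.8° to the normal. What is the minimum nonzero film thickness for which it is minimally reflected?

89.0 nm

Ray reflecting at the top interface goes from n = 1.0 toward n = 2.455: a half-wave phase shift.
Ray reflecting at the bottom interface goes from n = 2.455 toward n = 1.535: no phase shift.
Net: one phase inversion between the two reflected rays.
For minimum reflection here: 2 n t cos θ_r = m λ.
Snell's law: 1.0 sin 18.8° = 2.455 sin θ_r → sin θ_r = 0.131, cos θ_r = 0.991.
Minimum nonzero at m = 1: t = λ / (2 n cos θ_r) = 433 / (2 × 2.455 × 0.991) = 89.0 nm.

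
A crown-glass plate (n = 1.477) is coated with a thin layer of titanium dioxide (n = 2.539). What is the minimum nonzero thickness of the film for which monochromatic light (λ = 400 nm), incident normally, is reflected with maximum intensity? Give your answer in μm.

At the upper boundary (n = 1.0 to n = 2.539) the reflected ray undergoes a half-wave phase shift.
Bottom surface (2.539 → 1.477): reflection off a lower-index medium gives no phase shift.
Exactly one π shift → a net half-wave offset.
So the condition for constructive reflection is 2 n t = (m + ½) λ.
Minimum at m = 0: t = λ / (4 n) = 400 / (4 × 2.539) = 39.4 nm.

0.0394 μm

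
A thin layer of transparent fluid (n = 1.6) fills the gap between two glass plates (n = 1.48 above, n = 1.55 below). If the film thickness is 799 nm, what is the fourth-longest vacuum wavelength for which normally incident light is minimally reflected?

639 nm

Ray reflecting at the top interface goes from n = 1.48 toward n = 1.6: a half-wave phase shift.
At the lower boundary (n = 1.6 to n = 1.55) the reflected ray undergoes no phase shift.
Exactly one π shift → a net half-wave offset.
With one net inversion, destructive interference in reflection requires 2 n t = m λ.
λ = 2 n t / m. The fourth-longest wavelength is m = 4: λ = 2 × 1.6 × 799 / 4.00 = 639 nm.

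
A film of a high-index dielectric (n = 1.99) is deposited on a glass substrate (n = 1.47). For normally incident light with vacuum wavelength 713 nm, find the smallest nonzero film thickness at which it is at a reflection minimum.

179 nm

Top surface (1.0 → 1.99): reflection off a higher-index medium gives a half-wave phase shift.
At the lower boundary (n = 1.99 to n = 1.47) the reflected ray undergoes no phase shift.
Net: one phase inversion between the two reflected rays.
For dark reflection here: 2 n t = m λ.
Minimum nonzero at m = 1: t = λ / (2 n) = 713 / (2 × 1.99) = 179 nm.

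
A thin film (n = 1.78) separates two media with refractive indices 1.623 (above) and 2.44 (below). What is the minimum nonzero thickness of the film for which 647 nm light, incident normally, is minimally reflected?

90.9 nm

Top surface (1.623 → 1.78): reflection off a higher-index medium gives a half-wave phase shift.
Ray reflecting at the bottom interface goes from n = 1.78 toward n = 2.44: a half-wave phase shift.
The two reflections carry the same phase change, so no net offset.
With no net inversion, destructive interference in reflection requires 2 n t = (m + ½) λ.
Minimum at m = 0: t = λ / (4 n) = 647 / (4 × 1.78) = 90.9 nm.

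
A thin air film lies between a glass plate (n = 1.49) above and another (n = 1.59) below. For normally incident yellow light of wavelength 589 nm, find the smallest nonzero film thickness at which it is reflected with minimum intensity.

295 nm

Ray reflecting at the top interface goes from n = 1.49 toward n = 1.0: no phase shift.
At the lower boundary (n = 1.0 to n = 1.59) the reflected ray undergoes a half-wave phase shift.
Exactly one π shift → a net half-wave offset.
So the condition for destructive reflection is 2 n t = m λ.
Minimum nonzero at m = 1: t = λ / (2 n) = 589 / (2 × 1.0) = 295 nm.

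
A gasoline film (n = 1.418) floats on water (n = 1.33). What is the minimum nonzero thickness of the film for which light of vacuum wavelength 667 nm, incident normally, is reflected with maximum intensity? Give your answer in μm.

Top surface (1.0 → 1.418): reflection off a higher-index medium gives a half-wave phase shift.
Ray reflecting at the bottom interface goes from n = 1.418 toward n = 1.33: no phase shift.
Exactly one π shift → a net half-wave offset.
With one net inversion, constructive interference in reflection requires 2 n t = (m + ½) λ.
Minimum at m = 0: t = λ / (4 n) = 667 / (4 × 1.418) = 118 nm.

0.118 μm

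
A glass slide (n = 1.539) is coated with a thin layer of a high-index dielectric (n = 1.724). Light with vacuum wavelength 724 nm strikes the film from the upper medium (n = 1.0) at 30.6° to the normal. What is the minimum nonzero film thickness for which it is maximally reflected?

At the upper boundary (n = 1.0 to n = 1.724) the reflected ray undergoes a half-wave phase shift.
At the lower boundary (n = 1.724 to n = 1.539) the reflected ray undergoes no phase shift.
Net: one phase inversion between the two reflected rays.
With one net inversion, constructive interference in reflection requires 2 n t cos θ_r = (m + ½) λ.
Snell's law: 1.0 sin 30.6° = 1.724 sin θ_r → sin θ_r = 0.295, cos θ_r = 0.955.
Minimum at m = 0: t = λ / (4 n cos θ_r) = 724 / (4 × 1.724 × 0.955) = 110 nm.

110 nm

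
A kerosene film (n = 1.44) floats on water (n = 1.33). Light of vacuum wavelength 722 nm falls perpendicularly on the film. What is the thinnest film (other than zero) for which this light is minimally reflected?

251 nm

At the upper boundary (n = 1.0 to n = 1.44) the reflected ray undergoes a half-wave phase shift.
Ray reflecting at the bottom interface goes from n = 1.44 toward n = 1.33: no phase shift.
Net: one phase inversion between the two reflected rays.
For weak reflection here: 2 n t = m λ.
Minimum nonzero at m = 1: t = λ / (2 n) = 722 / (2 × 1.44) = 251 nm.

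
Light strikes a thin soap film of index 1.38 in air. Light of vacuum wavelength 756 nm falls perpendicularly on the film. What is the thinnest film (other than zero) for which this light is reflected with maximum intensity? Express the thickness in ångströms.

At the upper boundary (n = 1.0 to n = 1.38) the reflected ray undergoes a half-wave phase shift.
At the lower boundary (n = 1.38 to n = 1.0) the reflected ray undergoes no phase shift.
The two reflections differ by half a wavelength.
With one net inversion, constructive interference in reflection requires 2 n t = (m + ½) λ.
Minimum at m = 0: t = λ / (4 n) = 756 / (4 × 1.38) = 137 nm.

1370 Å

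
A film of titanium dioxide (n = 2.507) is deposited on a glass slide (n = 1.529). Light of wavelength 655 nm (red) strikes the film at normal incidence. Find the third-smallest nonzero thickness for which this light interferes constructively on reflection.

Ray reflecting at the top interface goes from n = 1.0 toward n = 2.507: a half-wave phase shift.
Bottom surface (2.507 → 1.529): reflection off a lower-index medium gives no phase shift.
Net: one phase inversion between the two reflected rays.
So the condition for constructive reflection is 2 n t = (m + ½) λ.
The third-smallest nonzero thickness corresponds to m = 2: t = (m + ½) λ / (2 n) = 2.50 × 655 / (2 × 2.507) = 327 nm.

327 nm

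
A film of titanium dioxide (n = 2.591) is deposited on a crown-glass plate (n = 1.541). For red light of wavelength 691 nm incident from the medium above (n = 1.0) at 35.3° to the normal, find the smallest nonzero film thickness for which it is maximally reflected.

68.4 nm

At the upper boundary (n = 1.0 to n = 2.591) the reflected ray undergoes a half-wave phase shift.
Ray reflecting at the bottom interface goes from n = 2.591 toward n = 1.541: no phase shift.
Net: one phase inversion between the two reflected rays.
With one net inversion, constructive interference in reflection requires 2 n t cos θ_r = (m + ½) λ.
Snell's law: 1.0 sin 35.3° = 2.591 sin θ_r → sin θ_r = 0.223, cos θ_r = 0.975.
Minimum at m = 0: t = λ / (4 n cos θ_r) = 691 / (4 × 2.591 × 0.975) = 68.4 nm.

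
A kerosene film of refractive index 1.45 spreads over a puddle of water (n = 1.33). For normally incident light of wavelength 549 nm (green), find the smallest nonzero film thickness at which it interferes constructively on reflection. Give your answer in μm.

0.0947 μm

Ray reflecting at the top interface goes from n = 1.0 toward n = 1.45: a half-wave phase shift.
Ray reflecting at the bottom interface goes from n = 1.45 toward n = 1.33: no phase shift.
Exactly one π shift → a net half-wave offset.
So the condition for constructive reflection is 2 n t = (m + ½) λ.
Minimum at m = 0: t = λ / (4 n) = 549 / (4 × 1.45) = 94.7 nm.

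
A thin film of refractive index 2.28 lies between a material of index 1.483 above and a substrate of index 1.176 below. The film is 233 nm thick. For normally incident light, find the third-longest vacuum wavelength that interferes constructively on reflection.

At the upper boundary (n = 1.483 to n = 2.28) the reflected ray undergoes a half-wave phase shift.
At the lower boundary (n = 2.28 to n = 1.176) the reflected ray undergoes no phase shift.
Exactly one π shift → a net half-wave offset.
With one net inversion, constructive interference in reflection requires 2 n t = (m + ½) λ.
λ = 2 n t / (m + ½). The third-longest wavelength is m = 2: λ = 2 × 2.28 × 233 / 2.50 = 425 nm.

425 nm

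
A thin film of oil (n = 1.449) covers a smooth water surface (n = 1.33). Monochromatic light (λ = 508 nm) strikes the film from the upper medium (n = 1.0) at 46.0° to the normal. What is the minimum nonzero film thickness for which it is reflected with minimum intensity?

202 nm

Ray reflecting at the top interface goes from n = 1.0 toward n = 1.449: a half-wave phase shift.
At the lower boundary (n = 1.449 to n = 1.33) the reflected ray undergoes no phase shift.
Net: one phase inversion between the two reflected rays.
With one net inversion, destructive interference in reflection requires 2 n t cos θ_r = m λ.
Snell's law: 1.0 sin 46.0° = 1.449 sin θ_r → sin θ_r = 0.496, cos θ_r = 0.868.
Minimum nonzero at m = 1: t = λ / (2 n cos θ_r) = 508 / (2 × 1.449 × 0.868) = 202 nm.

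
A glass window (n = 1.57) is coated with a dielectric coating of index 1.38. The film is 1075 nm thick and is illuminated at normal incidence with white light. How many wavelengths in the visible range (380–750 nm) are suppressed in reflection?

Ray reflecting at the top interface goes from n = 1.0 toward n = 1.38: a half-wave phase shift.
Bottom surface (1.38 → 1.57): reflection off a higher-index medium gives a half-wave phase shift.
Net: no relative phase inversion (both shifts match).
With no net inversion, destructive interference in reflection requires 2 n t = (m + ½) λ.
λ = 2 n t / (m + ½) = 2967 / (m + ½) nm.
m=3: 848 nm (IR); m=4: 659 nm (visible); m=5: 539 nm (visible); m=6: 456 nm (visible); m=7: 396 nm (visible); m=8: 349 nm (UV).

4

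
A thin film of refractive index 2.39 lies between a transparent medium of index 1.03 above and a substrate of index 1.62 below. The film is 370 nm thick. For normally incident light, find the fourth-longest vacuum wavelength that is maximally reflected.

Top surface (1.03 → 2.39): reflection off a higher-index medium gives a half-wave phase shift.
At the lower boundary (n = 2.39 to n = 1.62) the reflected ray undergoes no phase shift.
Net: one phase inversion between the two reflected rays.
So the condition for constructive reflection is 2 n t = (m + ½) λ.
λ = 2 n t / (m + ½). The fourth-longest wavelength is m = 3: λ = 2 × 2.39 × 370 / 3.50 = 505 nm.

505 nm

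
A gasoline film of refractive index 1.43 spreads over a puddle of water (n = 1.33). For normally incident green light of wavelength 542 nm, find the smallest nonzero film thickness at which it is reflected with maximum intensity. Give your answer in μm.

0.0948 μm

At the upper boundary (n = 1.0 to n = 1.43) the reflected ray undergoes a half-wave phase shift.
At the lower boundary (n = 1.43 to n = 1.33) the reflected ray undergoes no phase shift.
Exactly one π shift → a net half-wave offset.
So the condition for constructive reflection is 2 n t = (m + ½) λ.
Minimum at m = 0: t = λ / (4 n) = 542 / (4 × 1.43) = 94.8 nm.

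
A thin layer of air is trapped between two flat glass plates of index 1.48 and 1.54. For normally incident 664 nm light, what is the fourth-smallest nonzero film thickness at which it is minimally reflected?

1328 nm

At the upper boundary (n = 1.48 to n = 1.0) the reflected ray undergoes no phase shift.
Bottom surface (1.0 → 1.54): reflection off a higher-index medium gives a half-wave phase shift.
Exactly one π shift → a net half-wave offset.
With one net inversion, destructive interference in reflection requires 2 n t = m λ.
The fourth-smallest nonzero thickness corresponds to m = 4: t = m λ / (2 n) = 4.00 × 664 / (2 × 1.0) = 1328 nm.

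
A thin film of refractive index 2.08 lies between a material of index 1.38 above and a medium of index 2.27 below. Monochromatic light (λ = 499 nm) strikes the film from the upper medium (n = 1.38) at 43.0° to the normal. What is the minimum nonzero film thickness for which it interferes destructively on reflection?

At the upper boundary (n = 1.38 to n = 2.08) the reflected ray undergoes a half-wave phase shift.
Bottom surface (2.08 → 2.27): reflection off a higher-index medium gives a half-wave phase shift.
Net: no relative phase inversion (both shifts match).
So the condition for destructive reflection is 2 n t cos θ_r = (m + ½) λ.
Snell's law: 1.38 sin 43.0° = 2.08 sin θ_r → sin θ_r = 0.452, cos θ_r = 0.892.
Minimum at m = 0: t = λ / (4 n cos θ_r) = 499 / (4 × 2.08 × 0.892) = 67.3 nm.

67.3 nm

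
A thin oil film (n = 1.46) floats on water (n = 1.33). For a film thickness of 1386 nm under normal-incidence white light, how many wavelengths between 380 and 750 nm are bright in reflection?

Ray reflecting at the top interface goes from n = 1.0 toward n = 1.46: a half-wave phase shift.
Bottom surface (1.46 → 1.33): reflection off a lower-index medium gives no phase shift.
The two reflections differ by half a wavelength.
For maximum reflection here: 2 n t = (m + ½) λ.
λ = 2 n t / (m + ½) = 4047 / (m + ½) nm.
m=4: 899 nm (IR); m=5: 736 nm (visible); m=6: 623 nm (visible); m=7: 540 nm (visible); m=8: 476 nm (visible); m=9: 426 nm (visible); m=10: 385 nm (visible); m=11: 352 nm (UV).

6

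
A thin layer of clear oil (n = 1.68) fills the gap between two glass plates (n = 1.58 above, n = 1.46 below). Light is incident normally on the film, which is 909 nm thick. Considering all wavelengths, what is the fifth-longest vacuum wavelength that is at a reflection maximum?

679 nm

Top surface (1.58 → 1.68): reflection off a higher-index medium gives a half-wave phase shift.
Bottom surface (1.68 → 1.46): reflection off a lower-index medium gives no phase shift.
Exactly one π shift → a net half-wave offset.
So the condition for constructive reflection is 2 n t = (m + ½) λ.
λ = 2 n t / (m + ½). The fifth-longest wavelength is m = 4: λ = 2 × 1.68 × 909 / 4.50 = 679 nm.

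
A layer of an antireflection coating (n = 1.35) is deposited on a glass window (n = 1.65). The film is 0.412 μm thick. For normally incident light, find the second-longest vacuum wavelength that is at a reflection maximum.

556 nm

Ray reflecting at the top interface goes from n = 1.0 toward n = 1.35: a half-wave phase shift.
At the lower boundary (n = 1.35 to n = 1.65) the reflected ray undergoes a half-wave phase shift.
Zero or two π shifts → no net half-wave offset.
With no net inversion, constructive interference in reflection requires 2 n t = m λ.
λ = 2 n t / m. The second-longest wavelength is m = 2: λ = 2 × 1.35 × 412 / 2.00 = 556 nm.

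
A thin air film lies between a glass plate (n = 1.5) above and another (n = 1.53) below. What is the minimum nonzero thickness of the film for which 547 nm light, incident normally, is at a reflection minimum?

274 nm

At the upper boundary (n = 1.5 to n = 1.0) the reflected ray undergoes no phase shift.
Ray reflecting at the bottom interface goes from n = 1.0 toward n = 1.53: a half-wave phase shift.
Net: one phase inversion between the two reflected rays.
So the condition for destructive reflection is 2 n t = m λ.
Minimum nonzero at m = 1: t = λ / (2 n) = 547 / (2 × 1.0) = 274 nm.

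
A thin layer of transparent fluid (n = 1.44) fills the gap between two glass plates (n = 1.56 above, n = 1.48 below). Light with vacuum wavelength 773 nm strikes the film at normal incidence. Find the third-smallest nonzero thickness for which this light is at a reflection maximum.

671 nm

At the upper boundary (n = 1.56 to n = 1.44) the reflected ray undergoes no phase shift.
Bottom surface (1.44 → 1.48): reflection off a higher-index medium gives a half-wave phase shift.
The two reflections differ by half a wavelength.
So the condition for constructive reflection is 2 n t = (m + ½) λ.
The third-smallest nonzero thickness corresponds to m = 2: t = (m + ½) λ / (2 n) = 2.50 × 773 / (2 × 1.44) = 671 nm.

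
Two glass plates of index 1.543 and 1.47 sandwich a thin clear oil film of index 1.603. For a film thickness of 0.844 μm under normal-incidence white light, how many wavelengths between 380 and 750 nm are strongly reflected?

3

At the upper boundary (n = 1.543 to n = 1.603) the reflected ray undergoes a half-wave phase shift.
At the lower boundary (n = 1.603 to n = 1.47) the reflected ray undergoes no phase shift.
Net: one phase inversion between the two reflected rays.
So the condition for constructive reflection is 2 n t = (m + ½) λ.
λ = 2 n t / (m + ½) = 2706 / (m + ½) nm.
m=3: 773 nm (IR); m=4: 601 nm (visible); m=5: 492 nm (visible); m=6: 416 nm (visible); m=7: 361 nm (UV).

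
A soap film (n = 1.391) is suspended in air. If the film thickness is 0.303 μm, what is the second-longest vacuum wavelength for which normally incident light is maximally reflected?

562 nm

Top surface (1.0 → 1.391): reflection off a higher-index medium gives a half-wave phase shift.
At the lower boundary (n = 1.391 to n = 1.0) the reflected ray undergoes no phase shift.
The two reflections differ by half a wavelength.
For bright reflection here: 2 n t = (m + ½) λ.
λ = 2 n t / (m + ½). The second-longest wavelength is m = 1: λ = 2 × 1.391 × 303 / 1.50 = 562 nm.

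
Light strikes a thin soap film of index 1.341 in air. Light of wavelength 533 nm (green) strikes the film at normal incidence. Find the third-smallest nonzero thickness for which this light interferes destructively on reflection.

At the upper boundary (n = 1.0 to n = 1.341) the reflected ray undergoes a half-wave phase shift.
Bottom surface (1.341 → 1.0): reflection off a lower-index medium gives no phase shift.
The two reflections differ by half a wavelength.
With one net inversion, destructive interference in reflection requires 2 n t = m λ.
The third-smallest nonzero thickness corresponds to m = 3: t = m λ / (2 n) = 3.00 × 533 / (2 × 1.341) = 596 nm.

596 nm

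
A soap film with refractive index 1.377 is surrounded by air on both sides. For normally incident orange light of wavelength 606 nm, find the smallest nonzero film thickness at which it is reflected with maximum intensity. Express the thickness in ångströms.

1100 Å

At the upper boundary (n = 1.0 to n = 1.377) the reflected ray undergoes a half-wave phase shift.
Ray reflecting at the bottom interface goes from n = 1.377 toward n = 1.0: no phase shift.
Net: one phase inversion between the two reflected rays.
With one net inversion, constructive interference in reflection requires 2 n t = (m + ½) λ.
Minimum at m = 0: t = λ / (4 n) = 606 / (4 × 1.377) = 110 nm.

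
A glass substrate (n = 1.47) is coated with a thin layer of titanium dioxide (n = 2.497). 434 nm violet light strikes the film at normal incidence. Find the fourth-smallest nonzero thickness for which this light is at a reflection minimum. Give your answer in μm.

At the upper boundary (n = 1.0 to n = 2.497) the reflected ray undergoes a half-wave phase shift.
Bottom surface (2.497 → 1.47): reflection off a lower-index medium gives no phase shift.
Exactly one π shift → a net half-wave offset.
With one net inversion, destructive interference in reflection requires 2 n t = m λ.
The fourth-smallest nonzero thickness corresponds to m = 4: t = m λ / (2 n) = 4.00 × 434 / (2 × 2.497) = 348 nm.

0.348 μm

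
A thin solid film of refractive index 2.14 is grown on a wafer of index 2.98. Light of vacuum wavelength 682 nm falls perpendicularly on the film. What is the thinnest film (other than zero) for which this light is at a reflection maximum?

159 nm

Top surface (1.0 → 2.14): reflection off a higher-index medium gives a half-wave phase shift.
At the lower boundary (n = 2.14 to n = 2.98) the reflected ray undergoes a half-wave phase shift.
Zero or two π shifts → no net half-wave offset.
So the condition for constructive reflection is 2 n t = m λ.
Minimum nonzero at m = 1: t = λ / (2 n) = 682 / (2 × 2.14) = 159 nm.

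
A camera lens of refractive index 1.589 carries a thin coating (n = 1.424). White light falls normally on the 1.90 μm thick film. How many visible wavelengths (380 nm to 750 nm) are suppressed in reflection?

At the upper boundary (n = 1.0 to n = 1.424) the reflected ray undergoes a half-wave phase shift.
Bottom surface (1.424 → 1.589): reflection off a higher-index medium gives a half-wave phase shift.
Net: no relative phase inversion (both shifts match).
With no net inversion, destructive interference in reflection requires 2 n t = (m + ½) λ.
λ = 2 n t / (m + ½) = 5411 / (m + ½) nm.
m=6: 832 nm (IR); m=7: 721 nm (visible); m=8: 637 nm (visible); m=9: 570 nm (visible); m=10: 515 nm (visible); m=11: 471 nm (visible); m=12: 433 nm (visible); m=13: 401 nm (visible); m=14: 373 nm (UV).

7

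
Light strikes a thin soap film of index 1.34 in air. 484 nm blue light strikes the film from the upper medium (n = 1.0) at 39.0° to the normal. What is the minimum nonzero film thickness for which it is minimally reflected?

Top surface (1.0 → 1.34): reflection off a higher-index medium gives a half-wave phase shift.
Bottom surface (1.34 → 1.0): reflection off a lower-index medium gives no phase shift.
The two reflections differ by half a wavelength.
For dark reflection here: 2 n t cos θ_r = m λ.
Snell's law: 1.0 sin 39.0° = 1.34 sin θ_r → sin θ_r = 0.470, cos θ_r = 0.883.
Minimum nonzero at m = 1: t = λ / (2 n cos θ_r) = 484 / (2 × 1.34 × 0.883) = 205 nm.

205 nm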